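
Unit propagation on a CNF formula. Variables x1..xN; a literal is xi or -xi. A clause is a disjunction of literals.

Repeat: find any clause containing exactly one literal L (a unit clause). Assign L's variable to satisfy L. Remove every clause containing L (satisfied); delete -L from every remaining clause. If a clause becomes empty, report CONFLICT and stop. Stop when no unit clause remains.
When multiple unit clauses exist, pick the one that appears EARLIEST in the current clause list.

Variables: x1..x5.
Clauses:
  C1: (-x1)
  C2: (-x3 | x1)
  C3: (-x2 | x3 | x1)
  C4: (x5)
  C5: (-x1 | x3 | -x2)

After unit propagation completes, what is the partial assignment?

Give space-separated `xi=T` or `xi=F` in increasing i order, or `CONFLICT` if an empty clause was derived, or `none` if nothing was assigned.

unit clause [-1] forces x1=F; simplify:
  drop 1 from [-3, 1] -> [-3]
  drop 1 from [-2, 3, 1] -> [-2, 3]
  satisfied 2 clause(s); 3 remain; assigned so far: [1]
unit clause [-3] forces x3=F; simplify:
  drop 3 from [-2, 3] -> [-2]
  satisfied 1 clause(s); 2 remain; assigned so far: [1, 3]
unit clause [-2] forces x2=F; simplify:
  satisfied 1 clause(s); 1 remain; assigned so far: [1, 2, 3]
unit clause [5] forces x5=T; simplify:
  satisfied 1 clause(s); 0 remain; assigned so far: [1, 2, 3, 5]

Answer: x1=F x2=F x3=F x5=T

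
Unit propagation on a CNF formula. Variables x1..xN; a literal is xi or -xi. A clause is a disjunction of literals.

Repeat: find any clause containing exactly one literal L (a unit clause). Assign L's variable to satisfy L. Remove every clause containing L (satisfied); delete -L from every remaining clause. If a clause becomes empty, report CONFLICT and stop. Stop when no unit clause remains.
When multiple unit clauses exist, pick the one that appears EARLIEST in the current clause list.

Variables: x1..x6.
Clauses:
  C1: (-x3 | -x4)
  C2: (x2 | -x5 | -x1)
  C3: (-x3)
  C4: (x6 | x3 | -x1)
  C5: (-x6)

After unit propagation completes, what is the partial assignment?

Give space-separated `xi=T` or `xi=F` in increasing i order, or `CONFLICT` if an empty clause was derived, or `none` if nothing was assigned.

unit clause [-3] forces x3=F; simplify:
  drop 3 from [6, 3, -1] -> [6, -1]
  satisfied 2 clause(s); 3 remain; assigned so far: [3]
unit clause [-6] forces x6=F; simplify:
  drop 6 from [6, -1] -> [-1]
  satisfied 1 clause(s); 2 remain; assigned so far: [3, 6]
unit clause [-1] forces x1=F; simplify:
  satisfied 2 clause(s); 0 remain; assigned so far: [1, 3, 6]

Answer: x1=F x3=F x6=F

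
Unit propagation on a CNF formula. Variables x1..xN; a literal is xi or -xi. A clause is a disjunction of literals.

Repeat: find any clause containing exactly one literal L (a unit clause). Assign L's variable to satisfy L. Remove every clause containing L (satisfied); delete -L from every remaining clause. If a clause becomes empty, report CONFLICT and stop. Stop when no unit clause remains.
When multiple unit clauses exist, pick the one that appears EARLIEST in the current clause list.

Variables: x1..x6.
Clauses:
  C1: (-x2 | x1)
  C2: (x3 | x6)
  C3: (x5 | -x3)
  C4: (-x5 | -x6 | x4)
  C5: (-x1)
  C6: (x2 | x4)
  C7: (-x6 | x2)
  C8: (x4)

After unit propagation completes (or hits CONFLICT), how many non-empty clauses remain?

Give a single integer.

Answer: 0

Derivation:
unit clause [-1] forces x1=F; simplify:
  drop 1 from [-2, 1] -> [-2]
  satisfied 1 clause(s); 7 remain; assigned so far: [1]
unit clause [-2] forces x2=F; simplify:
  drop 2 from [2, 4] -> [4]
  drop 2 from [-6, 2] -> [-6]
  satisfied 1 clause(s); 6 remain; assigned so far: [1, 2]
unit clause [4] forces x4=T; simplify:
  satisfied 3 clause(s); 3 remain; assigned so far: [1, 2, 4]
unit clause [-6] forces x6=F; simplify:
  drop 6 from [3, 6] -> [3]
  satisfied 1 clause(s); 2 remain; assigned so far: [1, 2, 4, 6]
unit clause [3] forces x3=T; simplify:
  drop -3 from [5, -3] -> [5]
  satisfied 1 clause(s); 1 remain; assigned so far: [1, 2, 3, 4, 6]
unit clause [5] forces x5=T; simplify:
  satisfied 1 clause(s); 0 remain; assigned so far: [1, 2, 3, 4, 5, 6]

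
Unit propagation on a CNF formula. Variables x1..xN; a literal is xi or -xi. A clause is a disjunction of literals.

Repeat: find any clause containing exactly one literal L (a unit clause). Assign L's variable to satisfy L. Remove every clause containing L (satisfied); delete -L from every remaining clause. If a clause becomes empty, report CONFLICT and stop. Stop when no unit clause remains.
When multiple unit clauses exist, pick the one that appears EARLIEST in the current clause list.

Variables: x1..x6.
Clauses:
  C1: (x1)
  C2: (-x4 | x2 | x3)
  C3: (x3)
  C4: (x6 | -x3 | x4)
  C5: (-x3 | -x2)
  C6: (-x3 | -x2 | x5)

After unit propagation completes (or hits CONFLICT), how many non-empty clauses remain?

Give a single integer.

Answer: 1

Derivation:
unit clause [1] forces x1=T; simplify:
  satisfied 1 clause(s); 5 remain; assigned so far: [1]
unit clause [3] forces x3=T; simplify:
  drop -3 from [6, -3, 4] -> [6, 4]
  drop -3 from [-3, -2] -> [-2]
  drop -3 from [-3, -2, 5] -> [-2, 5]
  satisfied 2 clause(s); 3 remain; assigned so far: [1, 3]
unit clause [-2] forces x2=F; simplify:
  satisfied 2 clause(s); 1 remain; assigned so far: [1, 2, 3]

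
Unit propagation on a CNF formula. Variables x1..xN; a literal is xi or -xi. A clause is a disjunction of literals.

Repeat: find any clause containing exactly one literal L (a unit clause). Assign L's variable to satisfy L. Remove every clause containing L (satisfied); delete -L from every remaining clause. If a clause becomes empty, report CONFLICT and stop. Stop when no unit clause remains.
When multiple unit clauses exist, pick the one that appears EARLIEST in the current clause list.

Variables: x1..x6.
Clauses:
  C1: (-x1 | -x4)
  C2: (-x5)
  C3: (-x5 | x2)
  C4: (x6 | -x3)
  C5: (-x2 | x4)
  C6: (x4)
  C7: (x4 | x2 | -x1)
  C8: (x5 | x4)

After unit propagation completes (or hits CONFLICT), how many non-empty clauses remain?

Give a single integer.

unit clause [-5] forces x5=F; simplify:
  drop 5 from [5, 4] -> [4]
  satisfied 2 clause(s); 6 remain; assigned so far: [5]
unit clause [4] forces x4=T; simplify:
  drop -4 from [-1, -4] -> [-1]
  satisfied 4 clause(s); 2 remain; assigned so far: [4, 5]
unit clause [-1] forces x1=F; simplify:
  satisfied 1 clause(s); 1 remain; assigned so far: [1, 4, 5]

Answer: 1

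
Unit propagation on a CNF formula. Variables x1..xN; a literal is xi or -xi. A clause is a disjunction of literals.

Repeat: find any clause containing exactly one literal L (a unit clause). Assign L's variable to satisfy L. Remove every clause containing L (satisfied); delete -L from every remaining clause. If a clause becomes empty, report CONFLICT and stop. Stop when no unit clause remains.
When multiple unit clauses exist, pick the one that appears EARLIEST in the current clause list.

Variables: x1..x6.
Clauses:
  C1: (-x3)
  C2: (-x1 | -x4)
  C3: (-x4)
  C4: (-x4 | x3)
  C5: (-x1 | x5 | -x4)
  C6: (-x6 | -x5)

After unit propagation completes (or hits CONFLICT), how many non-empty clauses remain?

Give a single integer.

unit clause [-3] forces x3=F; simplify:
  drop 3 from [-4, 3] -> [-4]
  satisfied 1 clause(s); 5 remain; assigned so far: [3]
unit clause [-4] forces x4=F; simplify:
  satisfied 4 clause(s); 1 remain; assigned so far: [3, 4]

Answer: 1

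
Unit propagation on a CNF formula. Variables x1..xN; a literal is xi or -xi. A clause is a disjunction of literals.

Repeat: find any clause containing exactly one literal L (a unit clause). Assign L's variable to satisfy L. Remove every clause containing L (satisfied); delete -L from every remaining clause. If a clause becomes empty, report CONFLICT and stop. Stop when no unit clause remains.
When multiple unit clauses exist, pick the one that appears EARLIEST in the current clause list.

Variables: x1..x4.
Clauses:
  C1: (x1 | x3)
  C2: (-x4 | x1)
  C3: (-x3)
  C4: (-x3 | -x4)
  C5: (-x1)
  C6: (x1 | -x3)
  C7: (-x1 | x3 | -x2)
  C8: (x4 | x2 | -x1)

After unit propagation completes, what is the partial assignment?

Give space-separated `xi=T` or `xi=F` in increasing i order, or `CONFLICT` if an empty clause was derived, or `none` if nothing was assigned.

unit clause [-3] forces x3=F; simplify:
  drop 3 from [1, 3] -> [1]
  drop 3 from [-1, 3, -2] -> [-1, -2]
  satisfied 3 clause(s); 5 remain; assigned so far: [3]
unit clause [1] forces x1=T; simplify:
  drop -1 from [-1] -> [] (empty!)
  drop -1 from [-1, -2] -> [-2]
  drop -1 from [4, 2, -1] -> [4, 2]
  satisfied 2 clause(s); 3 remain; assigned so far: [1, 3]
CONFLICT (empty clause)

Answer: CONFLICT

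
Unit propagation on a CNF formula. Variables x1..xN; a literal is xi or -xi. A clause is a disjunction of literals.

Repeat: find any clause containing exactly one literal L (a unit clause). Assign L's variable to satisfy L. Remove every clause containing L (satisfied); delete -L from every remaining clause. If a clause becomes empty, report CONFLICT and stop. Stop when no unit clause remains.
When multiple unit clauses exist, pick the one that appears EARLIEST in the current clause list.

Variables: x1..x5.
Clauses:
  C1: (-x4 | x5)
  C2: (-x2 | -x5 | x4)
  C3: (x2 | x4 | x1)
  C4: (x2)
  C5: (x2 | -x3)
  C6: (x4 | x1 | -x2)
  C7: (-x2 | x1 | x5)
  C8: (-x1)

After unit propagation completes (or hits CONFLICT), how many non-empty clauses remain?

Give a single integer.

Answer: 0

Derivation:
unit clause [2] forces x2=T; simplify:
  drop -2 from [-2, -5, 4] -> [-5, 4]
  drop -2 from [4, 1, -2] -> [4, 1]
  drop -2 from [-2, 1, 5] -> [1, 5]
  satisfied 3 clause(s); 5 remain; assigned so far: [2]
unit clause [-1] forces x1=F; simplify:
  drop 1 from [4, 1] -> [4]
  drop 1 from [1, 5] -> [5]
  satisfied 1 clause(s); 4 remain; assigned so far: [1, 2]
unit clause [4] forces x4=T; simplify:
  drop -4 from [-4, 5] -> [5]
  satisfied 2 clause(s); 2 remain; assigned so far: [1, 2, 4]
unit clause [5] forces x5=T; simplify:
  satisfied 2 clause(s); 0 remain; assigned so far: [1, 2, 4, 5]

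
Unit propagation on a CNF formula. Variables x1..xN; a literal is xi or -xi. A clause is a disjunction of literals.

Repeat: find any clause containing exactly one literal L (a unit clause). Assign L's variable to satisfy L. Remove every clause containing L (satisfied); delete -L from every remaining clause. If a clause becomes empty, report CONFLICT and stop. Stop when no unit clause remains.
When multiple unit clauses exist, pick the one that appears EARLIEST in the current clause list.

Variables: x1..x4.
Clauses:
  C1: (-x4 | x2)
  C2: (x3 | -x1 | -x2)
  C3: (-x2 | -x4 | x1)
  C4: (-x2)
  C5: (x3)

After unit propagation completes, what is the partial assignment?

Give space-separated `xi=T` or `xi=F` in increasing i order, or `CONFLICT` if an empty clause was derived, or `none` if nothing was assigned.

Answer: x2=F x3=T x4=F

Derivation:
unit clause [-2] forces x2=F; simplify:
  drop 2 from [-4, 2] -> [-4]
  satisfied 3 clause(s); 2 remain; assigned so far: [2]
unit clause [-4] forces x4=F; simplify:
  satisfied 1 clause(s); 1 remain; assigned so far: [2, 4]
unit clause [3] forces x3=T; simplify:
  satisfied 1 clause(s); 0 remain; assigned so far: [2, 3, 4]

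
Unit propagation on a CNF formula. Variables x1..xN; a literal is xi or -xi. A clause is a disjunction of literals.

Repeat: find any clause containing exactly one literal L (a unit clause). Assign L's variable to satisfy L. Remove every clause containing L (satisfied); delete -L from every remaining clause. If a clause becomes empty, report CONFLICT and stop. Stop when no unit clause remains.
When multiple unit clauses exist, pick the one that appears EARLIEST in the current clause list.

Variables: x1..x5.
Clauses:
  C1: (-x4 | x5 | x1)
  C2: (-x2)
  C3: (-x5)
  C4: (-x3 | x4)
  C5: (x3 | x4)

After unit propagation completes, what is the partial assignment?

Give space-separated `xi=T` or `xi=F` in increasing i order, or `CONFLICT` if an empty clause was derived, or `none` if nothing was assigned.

Answer: x2=F x5=F

Derivation:
unit clause [-2] forces x2=F; simplify:
  satisfied 1 clause(s); 4 remain; assigned so far: [2]
unit clause [-5] forces x5=F; simplify:
  drop 5 from [-4, 5, 1] -> [-4, 1]
  satisfied 1 clause(s); 3 remain; assigned so far: [2, 5]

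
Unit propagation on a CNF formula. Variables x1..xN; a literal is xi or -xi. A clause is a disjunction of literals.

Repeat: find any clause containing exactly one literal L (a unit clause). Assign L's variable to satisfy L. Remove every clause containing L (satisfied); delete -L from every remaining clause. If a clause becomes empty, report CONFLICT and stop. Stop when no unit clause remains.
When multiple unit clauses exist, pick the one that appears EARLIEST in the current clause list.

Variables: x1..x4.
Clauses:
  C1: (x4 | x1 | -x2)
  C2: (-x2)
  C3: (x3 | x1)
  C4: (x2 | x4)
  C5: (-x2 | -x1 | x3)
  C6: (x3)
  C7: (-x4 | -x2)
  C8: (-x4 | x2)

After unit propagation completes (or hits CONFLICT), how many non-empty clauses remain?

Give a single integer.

Answer: 2

Derivation:
unit clause [-2] forces x2=F; simplify:
  drop 2 from [2, 4] -> [4]
  drop 2 from [-4, 2] -> [-4]
  satisfied 4 clause(s); 4 remain; assigned so far: [2]
unit clause [4] forces x4=T; simplify:
  drop -4 from [-4] -> [] (empty!)
  satisfied 1 clause(s); 3 remain; assigned so far: [2, 4]
CONFLICT (empty clause)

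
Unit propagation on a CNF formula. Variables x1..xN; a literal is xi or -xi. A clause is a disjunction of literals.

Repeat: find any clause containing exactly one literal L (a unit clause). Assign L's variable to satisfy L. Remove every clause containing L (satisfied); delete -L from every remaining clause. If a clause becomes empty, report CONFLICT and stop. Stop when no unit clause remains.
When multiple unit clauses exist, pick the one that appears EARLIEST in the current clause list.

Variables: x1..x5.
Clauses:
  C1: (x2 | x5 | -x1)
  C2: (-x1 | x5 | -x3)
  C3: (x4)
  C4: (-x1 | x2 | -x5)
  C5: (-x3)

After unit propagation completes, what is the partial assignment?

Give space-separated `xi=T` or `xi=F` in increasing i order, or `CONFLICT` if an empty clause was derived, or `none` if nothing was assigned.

unit clause [4] forces x4=T; simplify:
  satisfied 1 clause(s); 4 remain; assigned so far: [4]
unit clause [-3] forces x3=F; simplify:
  satisfied 2 clause(s); 2 remain; assigned so far: [3, 4]

Answer: x3=F x4=T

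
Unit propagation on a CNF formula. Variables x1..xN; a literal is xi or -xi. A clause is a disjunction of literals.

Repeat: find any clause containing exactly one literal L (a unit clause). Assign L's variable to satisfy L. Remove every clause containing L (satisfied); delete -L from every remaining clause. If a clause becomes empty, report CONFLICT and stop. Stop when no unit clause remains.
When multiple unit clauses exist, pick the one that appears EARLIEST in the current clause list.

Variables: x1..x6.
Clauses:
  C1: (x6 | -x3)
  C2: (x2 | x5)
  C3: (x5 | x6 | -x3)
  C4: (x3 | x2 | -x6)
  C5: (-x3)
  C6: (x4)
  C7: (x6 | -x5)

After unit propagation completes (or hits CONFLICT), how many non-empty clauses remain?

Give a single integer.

Answer: 3

Derivation:
unit clause [-3] forces x3=F; simplify:
  drop 3 from [3, 2, -6] -> [2, -6]
  satisfied 3 clause(s); 4 remain; assigned so far: [3]
unit clause [4] forces x4=T; simplify:
  satisfied 1 clause(s); 3 remain; assigned so far: [3, 4]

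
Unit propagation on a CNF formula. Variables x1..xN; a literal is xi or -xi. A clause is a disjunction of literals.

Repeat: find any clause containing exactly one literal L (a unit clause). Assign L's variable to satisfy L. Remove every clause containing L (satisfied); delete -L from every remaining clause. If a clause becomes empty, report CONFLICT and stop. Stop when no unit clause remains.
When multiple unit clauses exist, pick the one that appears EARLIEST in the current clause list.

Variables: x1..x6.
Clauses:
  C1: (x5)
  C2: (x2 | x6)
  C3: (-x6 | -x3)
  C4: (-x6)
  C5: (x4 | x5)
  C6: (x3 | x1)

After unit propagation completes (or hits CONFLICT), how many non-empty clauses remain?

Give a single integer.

unit clause [5] forces x5=T; simplify:
  satisfied 2 clause(s); 4 remain; assigned so far: [5]
unit clause [-6] forces x6=F; simplify:
  drop 6 from [2, 6] -> [2]
  satisfied 2 clause(s); 2 remain; assigned so far: [5, 6]
unit clause [2] forces x2=T; simplify:
  satisfied 1 clause(s); 1 remain; assigned so far: [2, 5, 6]

Answer: 1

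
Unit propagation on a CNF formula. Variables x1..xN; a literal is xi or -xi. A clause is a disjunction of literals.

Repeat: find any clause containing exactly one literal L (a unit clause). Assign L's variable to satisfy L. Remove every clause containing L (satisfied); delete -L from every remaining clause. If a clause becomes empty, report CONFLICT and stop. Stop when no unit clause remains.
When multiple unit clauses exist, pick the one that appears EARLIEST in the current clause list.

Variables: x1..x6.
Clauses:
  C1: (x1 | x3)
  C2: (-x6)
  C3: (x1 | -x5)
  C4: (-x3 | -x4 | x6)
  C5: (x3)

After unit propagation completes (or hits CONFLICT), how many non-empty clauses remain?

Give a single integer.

unit clause [-6] forces x6=F; simplify:
  drop 6 from [-3, -4, 6] -> [-3, -4]
  satisfied 1 clause(s); 4 remain; assigned so far: [6]
unit clause [3] forces x3=T; simplify:
  drop -3 from [-3, -4] -> [-4]
  satisfied 2 clause(s); 2 remain; assigned so far: [3, 6]
unit clause [-4] forces x4=F; simplify:
  satisfied 1 clause(s); 1 remain; assigned so far: [3, 4, 6]

Answer: 1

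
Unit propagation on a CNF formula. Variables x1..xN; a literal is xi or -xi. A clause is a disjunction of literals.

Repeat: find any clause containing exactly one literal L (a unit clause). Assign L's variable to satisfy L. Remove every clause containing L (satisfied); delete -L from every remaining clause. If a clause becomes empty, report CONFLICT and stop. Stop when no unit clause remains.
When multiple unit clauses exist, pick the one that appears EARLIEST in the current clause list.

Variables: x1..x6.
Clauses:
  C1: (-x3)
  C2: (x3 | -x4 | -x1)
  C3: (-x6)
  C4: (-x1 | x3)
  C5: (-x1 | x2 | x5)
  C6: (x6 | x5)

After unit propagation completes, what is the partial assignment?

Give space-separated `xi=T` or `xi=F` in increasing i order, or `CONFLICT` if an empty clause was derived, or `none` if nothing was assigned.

unit clause [-3] forces x3=F; simplify:
  drop 3 from [3, -4, -1] -> [-4, -1]
  drop 3 from [-1, 3] -> [-1]
  satisfied 1 clause(s); 5 remain; assigned so far: [3]
unit clause [-6] forces x6=F; simplify:
  drop 6 from [6, 5] -> [5]
  satisfied 1 clause(s); 4 remain; assigned so far: [3, 6]
unit clause [-1] forces x1=F; simplify:
  satisfied 3 clause(s); 1 remain; assigned so far: [1, 3, 6]
unit clause [5] forces x5=T; simplify:
  satisfied 1 clause(s); 0 remain; assigned so far: [1, 3, 5, 6]

Answer: x1=F x3=F x5=T x6=F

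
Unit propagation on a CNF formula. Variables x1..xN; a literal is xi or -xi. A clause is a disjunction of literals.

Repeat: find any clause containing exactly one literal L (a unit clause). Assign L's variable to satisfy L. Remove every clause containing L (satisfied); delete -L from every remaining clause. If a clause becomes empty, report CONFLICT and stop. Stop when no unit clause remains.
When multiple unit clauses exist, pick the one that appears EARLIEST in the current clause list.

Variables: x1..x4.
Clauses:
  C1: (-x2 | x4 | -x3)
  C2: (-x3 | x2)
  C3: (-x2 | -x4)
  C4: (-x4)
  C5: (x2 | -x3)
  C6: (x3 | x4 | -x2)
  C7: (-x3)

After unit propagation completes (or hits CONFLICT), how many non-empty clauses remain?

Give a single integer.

Answer: 0

Derivation:
unit clause [-4] forces x4=F; simplify:
  drop 4 from [-2, 4, -3] -> [-2, -3]
  drop 4 from [3, 4, -2] -> [3, -2]
  satisfied 2 clause(s); 5 remain; assigned so far: [4]
unit clause [-3] forces x3=F; simplify:
  drop 3 from [3, -2] -> [-2]
  satisfied 4 clause(s); 1 remain; assigned so far: [3, 4]
unit clause [-2] forces x2=F; simplify:
  satisfied 1 clause(s); 0 remain; assigned so far: [2, 3, 4]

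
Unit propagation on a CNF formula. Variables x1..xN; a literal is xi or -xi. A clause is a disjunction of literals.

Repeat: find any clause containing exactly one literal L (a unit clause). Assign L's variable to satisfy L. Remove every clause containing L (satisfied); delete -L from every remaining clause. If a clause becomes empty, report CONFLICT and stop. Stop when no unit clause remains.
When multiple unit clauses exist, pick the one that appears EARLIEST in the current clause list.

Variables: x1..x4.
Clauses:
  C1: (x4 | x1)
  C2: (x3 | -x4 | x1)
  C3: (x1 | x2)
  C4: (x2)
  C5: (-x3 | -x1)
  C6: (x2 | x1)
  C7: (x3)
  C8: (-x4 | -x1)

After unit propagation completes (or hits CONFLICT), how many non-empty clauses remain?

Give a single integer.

unit clause [2] forces x2=T; simplify:
  satisfied 3 clause(s); 5 remain; assigned so far: [2]
unit clause [3] forces x3=T; simplify:
  drop -3 from [-3, -1] -> [-1]
  satisfied 2 clause(s); 3 remain; assigned so far: [2, 3]
unit clause [-1] forces x1=F; simplify:
  drop 1 from [4, 1] -> [4]
  satisfied 2 clause(s); 1 remain; assigned so far: [1, 2, 3]
unit clause [4] forces x4=T; simplify:
  satisfied 1 clause(s); 0 remain; assigned so far: [1, 2, 3, 4]

Answer: 0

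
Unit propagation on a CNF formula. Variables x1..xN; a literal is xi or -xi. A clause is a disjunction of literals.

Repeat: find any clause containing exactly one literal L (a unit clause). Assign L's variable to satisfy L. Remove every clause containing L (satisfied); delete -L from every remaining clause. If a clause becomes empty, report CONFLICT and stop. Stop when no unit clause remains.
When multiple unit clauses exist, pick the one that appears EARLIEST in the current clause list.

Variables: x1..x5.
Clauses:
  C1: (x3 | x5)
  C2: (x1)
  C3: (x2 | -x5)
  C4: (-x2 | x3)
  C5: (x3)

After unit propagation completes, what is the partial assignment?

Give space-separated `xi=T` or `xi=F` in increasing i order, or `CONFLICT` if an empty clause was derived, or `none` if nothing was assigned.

Answer: x1=T x3=T

Derivation:
unit clause [1] forces x1=T; simplify:
  satisfied 1 clause(s); 4 remain; assigned so far: [1]
unit clause [3] forces x3=T; simplify:
  satisfied 3 clause(s); 1 remain; assigned so far: [1, 3]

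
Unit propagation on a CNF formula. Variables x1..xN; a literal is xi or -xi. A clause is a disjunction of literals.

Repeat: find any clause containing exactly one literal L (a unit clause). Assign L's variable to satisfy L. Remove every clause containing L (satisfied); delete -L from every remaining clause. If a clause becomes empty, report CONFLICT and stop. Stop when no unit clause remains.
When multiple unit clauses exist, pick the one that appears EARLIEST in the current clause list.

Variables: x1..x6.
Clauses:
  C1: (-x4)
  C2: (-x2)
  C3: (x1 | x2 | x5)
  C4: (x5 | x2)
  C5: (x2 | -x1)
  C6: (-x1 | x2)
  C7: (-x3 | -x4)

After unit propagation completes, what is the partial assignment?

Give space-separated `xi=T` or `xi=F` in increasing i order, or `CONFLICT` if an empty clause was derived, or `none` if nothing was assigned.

unit clause [-4] forces x4=F; simplify:
  satisfied 2 clause(s); 5 remain; assigned so far: [4]
unit clause [-2] forces x2=F; simplify:
  drop 2 from [1, 2, 5] -> [1, 5]
  drop 2 from [5, 2] -> [5]
  drop 2 from [2, -1] -> [-1]
  drop 2 from [-1, 2] -> [-1]
  satisfied 1 clause(s); 4 remain; assigned so far: [2, 4]
unit clause [5] forces x5=T; simplify:
  satisfied 2 clause(s); 2 remain; assigned so far: [2, 4, 5]
unit clause [-1] forces x1=F; simplify:
  satisfied 2 clause(s); 0 remain; assigned so far: [1, 2, 4, 5]

Answer: x1=F x2=F x4=F x5=T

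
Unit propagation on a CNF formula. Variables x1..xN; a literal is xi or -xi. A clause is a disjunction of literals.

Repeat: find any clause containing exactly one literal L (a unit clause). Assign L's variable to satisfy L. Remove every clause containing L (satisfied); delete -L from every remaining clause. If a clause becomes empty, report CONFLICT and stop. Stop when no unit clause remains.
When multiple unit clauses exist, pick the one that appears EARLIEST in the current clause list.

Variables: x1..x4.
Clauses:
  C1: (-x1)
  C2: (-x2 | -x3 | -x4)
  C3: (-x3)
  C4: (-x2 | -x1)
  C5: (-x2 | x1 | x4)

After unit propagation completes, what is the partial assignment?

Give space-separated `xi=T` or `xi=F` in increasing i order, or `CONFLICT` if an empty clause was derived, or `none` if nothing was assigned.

unit clause [-1] forces x1=F; simplify:
  drop 1 from [-2, 1, 4] -> [-2, 4]
  satisfied 2 clause(s); 3 remain; assigned so far: [1]
unit clause [-3] forces x3=F; simplify:
  satisfied 2 clause(s); 1 remain; assigned so far: [1, 3]

Answer: x1=F x3=F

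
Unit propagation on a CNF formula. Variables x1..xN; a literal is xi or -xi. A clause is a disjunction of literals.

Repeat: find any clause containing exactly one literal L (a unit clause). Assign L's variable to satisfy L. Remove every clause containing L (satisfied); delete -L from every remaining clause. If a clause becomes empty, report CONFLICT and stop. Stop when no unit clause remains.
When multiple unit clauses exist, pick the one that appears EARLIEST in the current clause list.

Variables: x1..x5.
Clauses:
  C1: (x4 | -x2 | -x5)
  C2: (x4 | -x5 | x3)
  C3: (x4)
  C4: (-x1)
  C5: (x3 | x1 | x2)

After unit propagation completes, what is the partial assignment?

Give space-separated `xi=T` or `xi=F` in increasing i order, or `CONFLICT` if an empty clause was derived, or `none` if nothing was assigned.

Answer: x1=F x4=T

Derivation:
unit clause [4] forces x4=T; simplify:
  satisfied 3 clause(s); 2 remain; assigned so far: [4]
unit clause [-1] forces x1=F; simplify:
  drop 1 from [3, 1, 2] -> [3, 2]
  satisfied 1 clause(s); 1 remain; assigned so far: [1, 4]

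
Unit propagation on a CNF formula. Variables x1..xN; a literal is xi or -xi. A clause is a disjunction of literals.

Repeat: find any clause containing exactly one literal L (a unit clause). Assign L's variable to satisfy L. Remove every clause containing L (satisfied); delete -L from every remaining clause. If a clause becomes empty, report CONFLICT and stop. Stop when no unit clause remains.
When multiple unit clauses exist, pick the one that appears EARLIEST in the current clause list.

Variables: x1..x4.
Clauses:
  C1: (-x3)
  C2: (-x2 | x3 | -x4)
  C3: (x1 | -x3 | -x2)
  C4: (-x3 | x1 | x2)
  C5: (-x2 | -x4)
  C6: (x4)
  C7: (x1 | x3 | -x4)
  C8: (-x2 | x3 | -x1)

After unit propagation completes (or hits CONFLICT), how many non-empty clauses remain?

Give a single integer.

unit clause [-3] forces x3=F; simplify:
  drop 3 from [-2, 3, -4] -> [-2, -4]
  drop 3 from [1, 3, -4] -> [1, -4]
  drop 3 from [-2, 3, -1] -> [-2, -1]
  satisfied 3 clause(s); 5 remain; assigned so far: [3]
unit clause [4] forces x4=T; simplify:
  drop -4 from [-2, -4] -> [-2]
  drop -4 from [-2, -4] -> [-2]
  drop -4 from [1, -4] -> [1]
  satisfied 1 clause(s); 4 remain; assigned so far: [3, 4]
unit clause [-2] forces x2=F; simplify:
  satisfied 3 clause(s); 1 remain; assigned so far: [2, 3, 4]
unit clause [1] forces x1=T; simplify:
  satisfied 1 clause(s); 0 remain; assigned so far: [1, 2, 3, 4]

Answer: 0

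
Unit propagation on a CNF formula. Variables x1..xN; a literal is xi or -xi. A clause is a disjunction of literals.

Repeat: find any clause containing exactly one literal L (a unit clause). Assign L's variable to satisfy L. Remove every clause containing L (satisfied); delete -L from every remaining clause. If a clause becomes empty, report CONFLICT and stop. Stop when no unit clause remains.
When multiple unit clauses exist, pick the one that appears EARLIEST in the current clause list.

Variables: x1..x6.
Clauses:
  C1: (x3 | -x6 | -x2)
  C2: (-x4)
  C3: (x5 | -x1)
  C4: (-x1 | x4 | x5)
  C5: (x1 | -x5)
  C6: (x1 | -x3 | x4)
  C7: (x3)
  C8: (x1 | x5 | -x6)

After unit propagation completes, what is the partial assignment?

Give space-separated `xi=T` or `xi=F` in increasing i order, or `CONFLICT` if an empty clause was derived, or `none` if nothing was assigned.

Answer: x1=T x3=T x4=F x5=T

Derivation:
unit clause [-4] forces x4=F; simplify:
  drop 4 from [-1, 4, 5] -> [-1, 5]
  drop 4 from [1, -3, 4] -> [1, -3]
  satisfied 1 clause(s); 7 remain; assigned so far: [4]
unit clause [3] forces x3=T; simplify:
  drop -3 from [1, -3] -> [1]
  satisfied 2 clause(s); 5 remain; assigned so far: [3, 4]
unit clause [1] forces x1=T; simplify:
  drop -1 from [5, -1] -> [5]
  drop -1 from [-1, 5] -> [5]
  satisfied 3 clause(s); 2 remain; assigned so far: [1, 3, 4]
unit clause [5] forces x5=T; simplify:
  satisfied 2 clause(s); 0 remain; assigned so far: [1, 3, 4, 5]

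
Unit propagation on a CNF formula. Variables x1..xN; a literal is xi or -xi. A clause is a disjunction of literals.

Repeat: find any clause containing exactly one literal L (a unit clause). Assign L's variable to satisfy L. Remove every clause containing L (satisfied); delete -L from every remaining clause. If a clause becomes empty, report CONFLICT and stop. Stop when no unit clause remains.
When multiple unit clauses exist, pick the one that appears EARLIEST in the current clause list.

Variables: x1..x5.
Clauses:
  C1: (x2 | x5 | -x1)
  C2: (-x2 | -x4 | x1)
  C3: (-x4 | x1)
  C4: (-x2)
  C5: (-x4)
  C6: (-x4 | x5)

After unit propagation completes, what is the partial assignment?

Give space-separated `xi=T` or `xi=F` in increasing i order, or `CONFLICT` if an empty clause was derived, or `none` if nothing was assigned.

Answer: x2=F x4=F

Derivation:
unit clause [-2] forces x2=F; simplify:
  drop 2 from [2, 5, -1] -> [5, -1]
  satisfied 2 clause(s); 4 remain; assigned so far: [2]
unit clause [-4] forces x4=F; simplify:
  satisfied 3 clause(s); 1 remain; assigned so far: [2, 4]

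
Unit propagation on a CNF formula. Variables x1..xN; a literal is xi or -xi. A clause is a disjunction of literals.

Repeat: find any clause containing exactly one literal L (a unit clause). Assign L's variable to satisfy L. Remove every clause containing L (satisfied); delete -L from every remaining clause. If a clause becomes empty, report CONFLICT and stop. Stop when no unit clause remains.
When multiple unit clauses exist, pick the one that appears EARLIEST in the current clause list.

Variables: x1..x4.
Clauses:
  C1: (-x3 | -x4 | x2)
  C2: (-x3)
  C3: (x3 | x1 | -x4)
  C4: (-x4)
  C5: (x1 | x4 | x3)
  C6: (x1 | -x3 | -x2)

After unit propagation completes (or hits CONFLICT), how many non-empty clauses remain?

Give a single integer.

Answer: 0

Derivation:
unit clause [-3] forces x3=F; simplify:
  drop 3 from [3, 1, -4] -> [1, -4]
  drop 3 from [1, 4, 3] -> [1, 4]
  satisfied 3 clause(s); 3 remain; assigned so far: [3]
unit clause [-4] forces x4=F; simplify:
  drop 4 from [1, 4] -> [1]
  satisfied 2 clause(s); 1 remain; assigned so far: [3, 4]
unit clause [1] forces x1=T; simplify:
  satisfied 1 clause(s); 0 remain; assigned so far: [1, 3, 4]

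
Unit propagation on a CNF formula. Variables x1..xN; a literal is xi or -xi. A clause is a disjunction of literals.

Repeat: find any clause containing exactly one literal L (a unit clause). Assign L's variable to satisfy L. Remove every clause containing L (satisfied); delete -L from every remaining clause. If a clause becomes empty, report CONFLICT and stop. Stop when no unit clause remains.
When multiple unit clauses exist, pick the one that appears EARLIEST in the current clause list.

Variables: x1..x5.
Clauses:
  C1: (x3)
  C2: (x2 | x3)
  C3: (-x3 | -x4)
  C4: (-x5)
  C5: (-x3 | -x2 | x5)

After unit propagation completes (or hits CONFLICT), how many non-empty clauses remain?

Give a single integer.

unit clause [3] forces x3=T; simplify:
  drop -3 from [-3, -4] -> [-4]
  drop -3 from [-3, -2, 5] -> [-2, 5]
  satisfied 2 clause(s); 3 remain; assigned so far: [3]
unit clause [-4] forces x4=F; simplify:
  satisfied 1 clause(s); 2 remain; assigned so far: [3, 4]
unit clause [-5] forces x5=F; simplify:
  drop 5 from [-2, 5] -> [-2]
  satisfied 1 clause(s); 1 remain; assigned so far: [3, 4, 5]
unit clause [-2] forces x2=F; simplify:
  satisfied 1 clause(s); 0 remain; assigned so far: [2, 3, 4, 5]

Answer: 0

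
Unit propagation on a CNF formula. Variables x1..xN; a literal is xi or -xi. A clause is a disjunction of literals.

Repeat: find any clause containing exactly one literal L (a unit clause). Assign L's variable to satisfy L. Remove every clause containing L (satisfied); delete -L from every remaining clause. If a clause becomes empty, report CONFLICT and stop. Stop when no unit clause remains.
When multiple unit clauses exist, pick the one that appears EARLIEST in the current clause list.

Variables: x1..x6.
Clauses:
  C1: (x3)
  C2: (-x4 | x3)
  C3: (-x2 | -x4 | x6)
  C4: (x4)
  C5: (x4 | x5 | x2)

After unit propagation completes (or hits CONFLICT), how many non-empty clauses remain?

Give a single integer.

unit clause [3] forces x3=T; simplify:
  satisfied 2 clause(s); 3 remain; assigned so far: [3]
unit clause [4] forces x4=T; simplify:
  drop -4 from [-2, -4, 6] -> [-2, 6]
  satisfied 2 clause(s); 1 remain; assigned so far: [3, 4]

Answer: 1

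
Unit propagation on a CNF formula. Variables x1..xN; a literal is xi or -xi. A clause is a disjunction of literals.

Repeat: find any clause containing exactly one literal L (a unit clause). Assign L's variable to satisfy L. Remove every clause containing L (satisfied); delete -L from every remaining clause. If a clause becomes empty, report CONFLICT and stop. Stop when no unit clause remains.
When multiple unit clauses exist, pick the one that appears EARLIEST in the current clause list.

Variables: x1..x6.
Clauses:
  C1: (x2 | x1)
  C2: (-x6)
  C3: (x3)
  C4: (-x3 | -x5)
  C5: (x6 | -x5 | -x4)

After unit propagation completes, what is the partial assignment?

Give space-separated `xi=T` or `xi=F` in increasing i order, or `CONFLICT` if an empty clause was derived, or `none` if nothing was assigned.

unit clause [-6] forces x6=F; simplify:
  drop 6 from [6, -5, -4] -> [-5, -4]
  satisfied 1 clause(s); 4 remain; assigned so far: [6]
unit clause [3] forces x3=T; simplify:
  drop -3 from [-3, -5] -> [-5]
  satisfied 1 clause(s); 3 remain; assigned so far: [3, 6]
unit clause [-5] forces x5=F; simplify:
  satisfied 2 clause(s); 1 remain; assigned so far: [3, 5, 6]

Answer: x3=T x5=F x6=F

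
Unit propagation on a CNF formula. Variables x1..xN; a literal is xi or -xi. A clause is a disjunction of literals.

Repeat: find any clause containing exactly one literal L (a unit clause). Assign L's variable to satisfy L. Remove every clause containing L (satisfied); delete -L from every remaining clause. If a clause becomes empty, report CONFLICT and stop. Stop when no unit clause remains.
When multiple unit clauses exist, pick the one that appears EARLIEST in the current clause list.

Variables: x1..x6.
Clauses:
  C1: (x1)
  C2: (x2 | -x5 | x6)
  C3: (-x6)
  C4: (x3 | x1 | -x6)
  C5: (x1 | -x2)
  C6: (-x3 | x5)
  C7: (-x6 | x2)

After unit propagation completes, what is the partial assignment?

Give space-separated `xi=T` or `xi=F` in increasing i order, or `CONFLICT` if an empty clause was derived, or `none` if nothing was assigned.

unit clause [1] forces x1=T; simplify:
  satisfied 3 clause(s); 4 remain; assigned so far: [1]
unit clause [-6] forces x6=F; simplify:
  drop 6 from [2, -5, 6] -> [2, -5]
  satisfied 2 clause(s); 2 remain; assigned so far: [1, 6]

Answer: x1=T x6=F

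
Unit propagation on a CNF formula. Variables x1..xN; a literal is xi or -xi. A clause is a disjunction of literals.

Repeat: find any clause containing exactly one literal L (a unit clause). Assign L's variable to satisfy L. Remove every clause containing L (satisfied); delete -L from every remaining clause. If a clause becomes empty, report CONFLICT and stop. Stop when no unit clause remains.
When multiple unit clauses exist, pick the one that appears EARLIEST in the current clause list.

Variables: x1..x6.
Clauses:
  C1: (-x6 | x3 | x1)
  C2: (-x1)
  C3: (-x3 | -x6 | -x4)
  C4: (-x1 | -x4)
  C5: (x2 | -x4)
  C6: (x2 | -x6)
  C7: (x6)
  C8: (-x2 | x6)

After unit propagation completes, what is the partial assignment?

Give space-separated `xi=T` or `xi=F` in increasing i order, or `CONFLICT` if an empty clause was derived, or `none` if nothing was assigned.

unit clause [-1] forces x1=F; simplify:
  drop 1 from [-6, 3, 1] -> [-6, 3]
  satisfied 2 clause(s); 6 remain; assigned so far: [1]
unit clause [6] forces x6=T; simplify:
  drop -6 from [-6, 3] -> [3]
  drop -6 from [-3, -6, -4] -> [-3, -4]
  drop -6 from [2, -6] -> [2]
  satisfied 2 clause(s); 4 remain; assigned so far: [1, 6]
unit clause [3] forces x3=T; simplify:
  drop -3 from [-3, -4] -> [-4]
  satisfied 1 clause(s); 3 remain; assigned so far: [1, 3, 6]
unit clause [-4] forces x4=F; simplify:
  satisfied 2 clause(s); 1 remain; assigned so far: [1, 3, 4, 6]
unit clause [2] forces x2=T; simplify:
  satisfied 1 clause(s); 0 remain; assigned so far: [1, 2, 3, 4, 6]

Answer: x1=F x2=T x3=T x4=F x6=T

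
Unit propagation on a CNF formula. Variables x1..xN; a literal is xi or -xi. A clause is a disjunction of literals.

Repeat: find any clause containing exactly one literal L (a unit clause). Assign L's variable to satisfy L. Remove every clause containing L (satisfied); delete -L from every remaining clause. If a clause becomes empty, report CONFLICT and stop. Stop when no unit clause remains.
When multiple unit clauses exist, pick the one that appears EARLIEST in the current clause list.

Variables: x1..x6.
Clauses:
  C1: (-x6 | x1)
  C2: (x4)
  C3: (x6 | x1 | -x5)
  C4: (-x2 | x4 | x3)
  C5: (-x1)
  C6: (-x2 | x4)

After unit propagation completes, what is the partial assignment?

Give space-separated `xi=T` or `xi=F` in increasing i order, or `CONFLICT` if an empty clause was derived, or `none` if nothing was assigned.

Answer: x1=F x4=T x5=F x6=F

Derivation:
unit clause [4] forces x4=T; simplify:
  satisfied 3 clause(s); 3 remain; assigned so far: [4]
unit clause [-1] forces x1=F; simplify:
  drop 1 from [-6, 1] -> [-6]
  drop 1 from [6, 1, -5] -> [6, -5]
  satisfied 1 clause(s); 2 remain; assigned so far: [1, 4]
unit clause [-6] forces x6=F; simplify:
  drop 6 from [6, -5] -> [-5]
  satisfied 1 clause(s); 1 remain; assigned so far: [1, 4, 6]
unit clause [-5] forces x5=F; simplify:
  satisfied 1 clause(s); 0 remain; assigned so far: [1, 4, 5, 6]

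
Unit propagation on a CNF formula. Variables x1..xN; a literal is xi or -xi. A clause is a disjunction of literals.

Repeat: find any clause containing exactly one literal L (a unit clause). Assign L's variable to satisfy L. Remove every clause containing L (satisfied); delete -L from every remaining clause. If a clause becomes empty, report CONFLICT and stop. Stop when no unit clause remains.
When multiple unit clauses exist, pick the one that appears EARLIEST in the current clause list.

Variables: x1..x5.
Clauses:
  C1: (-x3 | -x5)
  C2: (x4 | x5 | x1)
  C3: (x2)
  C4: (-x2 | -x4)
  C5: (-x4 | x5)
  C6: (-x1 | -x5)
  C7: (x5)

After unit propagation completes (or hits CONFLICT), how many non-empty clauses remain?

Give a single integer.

Answer: 0

Derivation:
unit clause [2] forces x2=T; simplify:
  drop -2 from [-2, -4] -> [-4]
  satisfied 1 clause(s); 6 remain; assigned so far: [2]
unit clause [-4] forces x4=F; simplify:
  drop 4 from [4, 5, 1] -> [5, 1]
  satisfied 2 clause(s); 4 remain; assigned so far: [2, 4]
unit clause [5] forces x5=T; simplify:
  drop -5 from [-3, -5] -> [-3]
  drop -5 from [-1, -5] -> [-1]
  satisfied 2 clause(s); 2 remain; assigned so far: [2, 4, 5]
unit clause [-3] forces x3=F; simplify:
  satisfied 1 clause(s); 1 remain; assigned so far: [2, 3, 4, 5]
unit clause [-1] forces x1=F; simplify:
  satisfied 1 clause(s); 0 remain; assigned so far: [1, 2, 3, 4, 5]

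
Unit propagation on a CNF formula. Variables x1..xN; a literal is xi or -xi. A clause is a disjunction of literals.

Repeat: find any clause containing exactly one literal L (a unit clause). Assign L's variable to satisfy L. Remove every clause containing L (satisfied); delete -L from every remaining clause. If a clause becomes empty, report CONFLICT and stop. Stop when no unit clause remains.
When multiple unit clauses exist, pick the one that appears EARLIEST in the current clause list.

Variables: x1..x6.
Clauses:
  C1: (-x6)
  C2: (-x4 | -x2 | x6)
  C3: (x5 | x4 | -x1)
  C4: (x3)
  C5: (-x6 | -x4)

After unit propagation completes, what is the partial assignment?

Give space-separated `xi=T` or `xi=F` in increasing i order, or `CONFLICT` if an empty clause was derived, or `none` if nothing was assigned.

unit clause [-6] forces x6=F; simplify:
  drop 6 from [-4, -2, 6] -> [-4, -2]
  satisfied 2 clause(s); 3 remain; assigned so far: [6]
unit clause [3] forces x3=T; simplify:
  satisfied 1 clause(s); 2 remain; assigned so far: [3, 6]

Answer: x3=T x6=F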